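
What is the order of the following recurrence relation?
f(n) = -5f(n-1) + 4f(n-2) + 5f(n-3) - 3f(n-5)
The order is the largest lag k for which f(n-k) appears. Here the deepest term is f(n-5), so the order is 5.

Order 5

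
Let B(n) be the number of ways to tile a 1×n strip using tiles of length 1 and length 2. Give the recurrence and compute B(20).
Condition on the last tile: it has length 1 (leaving a 1×(n-1) strip) or length 2 (leaving a 1×(n-2) strip), so B(n) = B(n-1) + B(n-2) (order-2 linear recurrence).
For 0 ≤ i < 2 only unit tiles fit, so B(i) = 1.
Iterating the recurrence: B(2) = 2, B(3) = 3, B(4) = 5, B(5) = 8, B(6) = 13, B(7) = 21, B(8) = 34, B(9) = 55, B(10) = 89, B(11) = 144, B(12) = 233, B(13) = 377, B(14) = 610, B(15) = 987, B(16) = 1597, B(17) = 2584, B(18) = 4181, B(19) = 6765, B(20) = 10946.

B(n) = B(n-1) + B(n-2), with B(i) = 1 for 0 ≤ i < 2; B(20) = 10946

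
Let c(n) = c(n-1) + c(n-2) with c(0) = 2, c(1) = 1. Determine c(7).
Computing the sequence terms:
2, 1, 3, 4, 7, 11, 18, 29

29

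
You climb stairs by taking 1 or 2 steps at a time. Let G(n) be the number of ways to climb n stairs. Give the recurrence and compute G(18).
Condition on the size of the last step (1 to 2): before it there were n-1, …, n-2 stairs climbed, and these cases are disjoint, so G(n) = G(n-1) + G(n-2) (Fibonacci-type sequence).
Initial conditions by direct count (compositions of i into parts ≤ 2): G(1) = 1; G(2) = 2.
Iterating the recurrence: G(3) = 3, G(4) = 5, G(5) = 8, G(6) = 13, G(7) = 21, G(8) = 34, G(9) = 55, G(10) = 89, G(11) = 144, G(12) = 233, G(13) = 377, G(14) = 610, G(15) = 987, G(16) = 1597, G(17) = 2584, G(18) = 4181.

G(n) = G(n-1) + G(n-2), G(1) = 1, G(2) = 2; G(18) = 4181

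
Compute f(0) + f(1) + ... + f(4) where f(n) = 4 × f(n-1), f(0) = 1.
Computing the sequence terms: 1, 4, 16, 64, 256
Adding these values together:

341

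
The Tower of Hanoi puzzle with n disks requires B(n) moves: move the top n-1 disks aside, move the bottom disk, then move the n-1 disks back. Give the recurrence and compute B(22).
Moving n disks = move the top n-1 disks aside (B(n-1) moves) + move the largest disk (1 move) + move the n-1 disks back on top (B(n-1) moves), so B(n) = 2B(n-1) + 1, with B(1) = 1 (a single disk takes one move).
First terms: 1, 3, 7, 15, 31, 63, … — each is one less than a power of 2. Indeed B(n) + 1 = 2(B(n-1) + 1) with B(1) + 1 = 2, so B(n) + 1 = 2ⁿ and B(n) = 2ⁿ - 1.
Hence B(22) = 2^22 - 1 = 4194304 - 1 = 4194303.

B(n) = 2B(n-1) + 1, B(1) = 1; B(22) = 4194303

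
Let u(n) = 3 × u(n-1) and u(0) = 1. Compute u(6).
Computing step by step:
u(0) = 1
u(1) = 3 × 1 = 3
u(2) = 3 × 3 = 9
u(3) = 3 × 9 = 27
u(4) = 3 × 27 = 81
u(5) = 3 × 81 = 243
u(6) = 3 × 243 = 729

729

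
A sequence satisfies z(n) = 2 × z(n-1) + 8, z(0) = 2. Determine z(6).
Computing step by step:
z(0) = 2
z(1) = 2 × 2 + 8 = 12
z(2) = 2 × 12 + 8 = 32
z(3) = 2 × 32 + 8 = 72
z(4) = 2 × 72 + 8 = 152
z(5) = 2 × 152 + 8 = 312
z(6) = 2 × 312 + 8 = 632

632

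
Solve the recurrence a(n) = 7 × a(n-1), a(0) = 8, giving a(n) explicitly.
Recurrence: a(n) = 7 × a(n-1), initial: a(0) = 8.
Each term is 7 times the previous, so this is geometric with ratio 7. After n steps: a(n) = a(0)·7ⁿ = 8·7ⁿ.

a(n) = 8·7ⁿ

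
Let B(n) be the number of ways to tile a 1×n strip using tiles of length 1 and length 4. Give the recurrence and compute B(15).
Condition on the last tile: it has length 1 (leaving a 1×(n-1) strip) or length 4 (leaving a 1×(n-4) strip), so B(n) = B(n-1) + B(n-4) (order-4 linear recurrence).
For 0 ≤ i < 4 only unit tiles fit, so B(i) = 1.
Iterating the recurrence: B(4) = 2, B(5) = 3, B(6) = 4, B(7) = 5, B(8) = 7, B(9) = 10, B(10) = 14, B(11) = 19, B(12) = 26, B(13) = 36, B(14) = 50, B(15) = 69.

B(n) = B(n-1) + B(n-4), with B(i) = 1 for 0 ≤ i < 4; B(15) = 69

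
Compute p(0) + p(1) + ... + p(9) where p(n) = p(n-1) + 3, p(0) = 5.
Computing the sequence terms: 5, 8, 11, 14, 17, 20, 23, 26, 29, 32
Adding these values together:

185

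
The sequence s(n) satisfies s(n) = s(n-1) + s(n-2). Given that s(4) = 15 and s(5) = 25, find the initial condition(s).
Work backwards using s(k) = s(k+2) - s(k+1):
s(3) = s(5) - s(4) = 25 - 15 = 10
s(2) = s(4) - s(3) = 15 - 10 = 5
s(1) = s(3) - s(2) = 10 - 5 = 5
s(0) = s(2) - s(1) = 5 - 5 = 0

s(0) = 0, s(1) = 5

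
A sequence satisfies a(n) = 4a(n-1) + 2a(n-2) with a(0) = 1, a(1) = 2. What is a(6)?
Computing the sequence terms:
1, 2, 10, 44, 196, 872, 3880

3880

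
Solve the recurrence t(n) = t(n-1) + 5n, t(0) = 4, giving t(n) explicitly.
Recurrence: t(n) = t(n-1) + 5n, initial: t(0) = 4.
Telescoping: t(n) = t(0) + 5·Σᵢ₌₁ⁿ i = 4 + 5·n(n+1)/2.

t(n) = 5·n(n+1)/2 + 4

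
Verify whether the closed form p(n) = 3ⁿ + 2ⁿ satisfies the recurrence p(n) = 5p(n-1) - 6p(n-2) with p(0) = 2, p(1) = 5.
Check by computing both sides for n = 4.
From the recurrence with p(0) = 2, p(1) = 5:
  p(0) = 2, p(1) = 5, p(2) = 13, p(3) = 35, p(4) = 97
  so the recurrence gives p(4) = 97.
From the proposed closed form p(n) = 3ⁿ + 2ⁿ:
  p(4) = 97.
Both sides give 97 at n = 4, and the initial condition(s) match, so the closed form is consistent.

Yes, the closed form is correct.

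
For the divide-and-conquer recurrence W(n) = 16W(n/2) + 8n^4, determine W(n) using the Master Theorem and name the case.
Master Theorem template: W(n) = a·W(n/b) + f(n).
Here: a=16, b=2, f(n)=8n^4
Compute log_b(a) = log_2(16) = 4.
f(n) = 8n^4 = Θ(n^4). Case 2: W(n) = Θ(n^4 log n).

Case 2: W(n) = Θ(n^4 log n)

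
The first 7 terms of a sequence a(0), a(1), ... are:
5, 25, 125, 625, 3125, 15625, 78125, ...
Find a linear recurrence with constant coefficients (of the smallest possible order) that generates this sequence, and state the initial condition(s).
Look for the lowest-order linear relation among consecutive terms.
Observation: each term is 5× the previous.
Check at n=2: 5·25 = 125. ✓

a(n) = 5 × a(n-1), a(0) = 5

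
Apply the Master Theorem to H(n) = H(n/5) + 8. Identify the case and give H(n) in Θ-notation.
Master Theorem template: H(n) = a·H(n/b) + f(n).
Here: a=1, b=5, f(n)=8
Compute log_b(a) = log_5(1) = 0.
f(n) = 8 = Θ(1). Case 2: H(n) = Θ(log n).

Case 2: H(n) = Θ(log n)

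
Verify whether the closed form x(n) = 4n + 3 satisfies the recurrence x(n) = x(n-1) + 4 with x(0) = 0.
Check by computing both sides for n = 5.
From the recurrence with x(0) = 0:
  x(0) = 0, x(1) = 4, x(2) = 8, x(3) = 12, x(4) = 16, x(5) = 20
  so the recurrence gives x(5) = 20.
From the proposed closed form x(n) = 4n + 3:
  x(5) = 23.
The recurrence gives 20 but the closed form gives 23, so the closed form does not satisfy the recurrence.

No, the closed form is incorrect.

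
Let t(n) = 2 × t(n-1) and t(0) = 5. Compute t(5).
Computing step by step:
t(0) = 5
t(1) = 2 × 5 = 10
t(2) = 2 × 10 = 20
t(3) = 2 × 20 = 40
t(4) = 2 × 40 = 80
t(5) = 2 × 80 = 160

160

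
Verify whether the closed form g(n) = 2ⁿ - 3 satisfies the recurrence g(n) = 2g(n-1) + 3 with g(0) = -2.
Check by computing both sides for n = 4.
From the recurrence with g(0) = -2:
  g(0) = -2, g(1) = -1, g(2) = 1, g(3) = 5, g(4) = 13
  so the recurrence gives g(4) = 13.
From the proposed closed form g(n) = 2ⁿ - 3:
  g(4) = 13.
Both sides give 13 at n = 4, and the initial condition(s) match, so the closed form is consistent.

Yes, the closed form is correct.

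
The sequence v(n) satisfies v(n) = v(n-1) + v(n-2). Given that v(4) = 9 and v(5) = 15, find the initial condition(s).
Work backwards using v(k) = v(k+2) - v(k+1):
v(3) = v(5) - v(4) = 15 - 9 = 6
v(2) = v(4) - v(3) = 9 - 6 = 3
v(1) = v(3) - v(2) = 6 - 3 = 3
v(0) = v(2) - v(1) = 3 - 3 = 0

v(0) = 0, v(1) = 3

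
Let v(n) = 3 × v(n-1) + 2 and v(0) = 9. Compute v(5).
Computing step by step:
v(0) = 9
v(1) = 3 × 9 + 2 = 29
v(2) = 3 × 29 + 2 = 89
v(3) = 3 × 89 + 2 = 269
v(4) = 3 × 269 + 2 = 809
v(5) = 3 × 809 + 2 = 2429

2429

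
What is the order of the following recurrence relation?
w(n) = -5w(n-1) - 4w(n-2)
The order is the largest lag k for which w(n-k) appears. Here the deepest term is w(n-2), so the order is 2.

Order 2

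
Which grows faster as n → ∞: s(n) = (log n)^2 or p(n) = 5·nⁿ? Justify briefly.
Comparing growth rates:
Growth-rate hierarchy: log n ≺ any polynomial ≺ any exponential cⁿ (c>1) ≺ n! ≺ nⁿ.
super-exponential nⁿ dominates polylogarithmic (log n)^2 asymptotically.

p(n) grows faster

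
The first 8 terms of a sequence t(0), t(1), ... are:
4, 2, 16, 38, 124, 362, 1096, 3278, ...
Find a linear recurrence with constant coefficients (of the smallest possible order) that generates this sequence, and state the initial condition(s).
Look for the lowest-order linear relation among consecutive terms.
Observation: t(n) - 2·t(n-1) - (3)·t(n-2) = 0 holds for the shown terms, and no order-1 relation t(n) = α·t(n-1) + β fits.
Check at n=3: 2·16 + (3)·2 = 38. ✓

t(n) = 2t(n-1) + 3t(n-2), t(0) = 4, t(1) = 2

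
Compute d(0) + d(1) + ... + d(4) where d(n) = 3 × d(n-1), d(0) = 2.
Computing the sequence terms: 2, 6, 18, 54, 162
Adding these values together:

242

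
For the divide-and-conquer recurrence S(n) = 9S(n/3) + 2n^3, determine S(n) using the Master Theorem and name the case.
Master Theorem template: S(n) = a·S(n/b) + f(n).
Here: a=9, b=3, f(n)=2n^3
Compute log_b(a) = log_3(9) = 2.
f(n) = 2n^3 = Ω(n^(2+ε)) with ε = 1, and the regularity condition holds (a·f(n/b) = (a/b^3)·f(n) with a/b^3 = 3^-1 < 1). Case 3: S(n) = Θ(f(n)) = Θ(n^3).

Case 3: S(n) = Θ(n^3)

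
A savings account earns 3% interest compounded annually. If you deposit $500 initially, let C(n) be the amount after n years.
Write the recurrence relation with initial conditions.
Each year the balance grows by 3%, i.e. is multiplied by 1 + 3/100 = 1.03, so C(n) = 1.03 × C(n-1). The initial deposit gives C(0) = 500.
Unrolling gives the closed form C(n) = 500 × (1.03)ⁿ.

C(n) = 1.03 × C(n-1), C(0) = 500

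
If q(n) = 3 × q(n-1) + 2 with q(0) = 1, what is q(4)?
Computing step by step:
q(0) = 1
q(1) = 3 × 1 + 2 = 5
q(2) = 3 × 5 + 2 = 17
q(3) = 3 × 17 + 2 = 53
q(4) = 3 × 53 + 2 = 161

161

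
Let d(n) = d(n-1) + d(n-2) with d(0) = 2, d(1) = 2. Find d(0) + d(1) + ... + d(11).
Computing the sequence terms: 2, 2, 4, 6, 10, 16, 26, 42, 68, 110, 178, 288
Adding these values together:

752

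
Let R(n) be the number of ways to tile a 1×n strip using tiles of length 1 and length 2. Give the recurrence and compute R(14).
Condition on the last tile: it has length 1 (leaving a 1×(n-1) strip) or length 2 (leaving a 1×(n-2) strip), so R(n) = R(n-1) + R(n-2) (order-2 linear recurrence).
For 0 ≤ i < 2 only unit tiles fit, so R(i) = 1.
Iterating the recurrence: R(2) = 2, R(3) = 3, R(4) = 5, R(5) = 8, R(6) = 13, R(7) = 21, R(8) = 34, R(9) = 55, R(10) = 89, R(11) = 144, R(12) = 233, R(13) = 377, R(14) = 610.

R(n) = R(n-1) + R(n-2), with R(i) = 1 for 0 ≤ i < 2; R(14) = 610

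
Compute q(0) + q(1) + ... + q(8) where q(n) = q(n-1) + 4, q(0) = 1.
Computing the sequence terms: 1, 5, 9, 13, 17, 21, 25, 29, 33
Adding these values together:

153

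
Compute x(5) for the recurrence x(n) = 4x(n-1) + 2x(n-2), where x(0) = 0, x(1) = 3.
Computing the sequence terms:
0, 3, 12, 54, 240, 1068

1068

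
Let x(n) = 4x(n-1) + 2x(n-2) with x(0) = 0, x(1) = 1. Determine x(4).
Computing the sequence terms:
0, 1, 4, 18, 80

80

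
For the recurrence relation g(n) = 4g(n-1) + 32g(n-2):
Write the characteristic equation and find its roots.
Substitute g(n) = rⁿ and divide through by rⁿ⁻²: r² - 4r - 32 = 0
Factor: (r + 4)(r - 8) = 0, so r = -4, 8.
General solution: g(n) = A·(-4)ⁿ + B·8ⁿ

Characteristic: r² - 4r - 32 = 0, Roots: r = -4, 8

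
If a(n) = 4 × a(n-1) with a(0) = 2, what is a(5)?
Computing step by step:
a(0) = 2
a(1) = 4 × 2 = 8
a(2) = 4 × 8 = 32
a(3) = 4 × 32 = 128
a(4) = 4 × 128 = 512
a(5) = 4 × 512 = 2048

2048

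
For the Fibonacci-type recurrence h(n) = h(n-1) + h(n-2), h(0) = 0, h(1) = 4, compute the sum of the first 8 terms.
Computing the sequence terms: 0, 4, 4, 8, 12, 20, 32, 52
Adding these values together:

132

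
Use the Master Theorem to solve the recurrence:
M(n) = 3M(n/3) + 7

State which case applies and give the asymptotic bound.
Master Theorem template: M(n) = a·M(n/b) + f(n).
Here: a=3, b=3, f(n)=7
Compute log_b(a) = log_3(3) = 1.
f(n) = 7 = O(n^(1-ε)) with ε = 1. Case 1: M(n) = Θ(n^log_b(a)) = Θ(n).

Case 1: M(n) = Θ(n)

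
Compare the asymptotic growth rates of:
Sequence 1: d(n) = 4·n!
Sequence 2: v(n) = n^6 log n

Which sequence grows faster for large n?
Comparing growth rates:
Growth-rate hierarchy: log n ≺ any polynomial ≺ any exponential cⁿ (c>1) ≺ n! ≺ nⁿ.
factorial dominates polynomial degree 6 (with log factor) asymptotically.

d(n) grows faster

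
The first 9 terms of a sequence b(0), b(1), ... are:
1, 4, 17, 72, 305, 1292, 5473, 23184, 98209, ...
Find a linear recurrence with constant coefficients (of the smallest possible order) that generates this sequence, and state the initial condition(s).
Look for the lowest-order linear relation among consecutive terms.
Observation: b(n) - 4·b(n-1) - (1)·b(n-2) = 0 holds for the shown terms, and no order-1 relation b(n) = α·b(n-1) + β fits.
Check at n=3: 4·17 + (1)·4 = 72. ✓

b(n) = 4b(n-1) + b(n-2), b(0) = 1, b(1) = 4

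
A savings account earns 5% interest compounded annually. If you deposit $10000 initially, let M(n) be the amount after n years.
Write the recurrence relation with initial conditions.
Each year the balance grows by 5%, i.e. is multiplied by 1 + 5/100 = 1.05, so M(n) = 1.05 × M(n-1). The initial deposit gives M(0) = 10000.
Unrolling gives the closed form M(n) = 10000 × (1.05)ⁿ.

M(n) = 1.05 × M(n-1), M(0) = 10000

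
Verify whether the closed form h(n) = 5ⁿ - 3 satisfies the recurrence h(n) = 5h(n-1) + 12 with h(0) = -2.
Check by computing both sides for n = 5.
From the recurrence with h(0) = -2:
  h(0) = -2, h(1) = 2, h(2) = 22, h(3) = 122, h(4) = 622, h(5) = 3122
  so the recurrence gives h(5) = 3122.
From the proposed closed form h(n) = 5ⁿ - 3:
  h(5) = 3122.
Both sides give 3122 at n = 5, and the initial condition(s) match, so the closed form is consistent.

Yes, the closed form is correct.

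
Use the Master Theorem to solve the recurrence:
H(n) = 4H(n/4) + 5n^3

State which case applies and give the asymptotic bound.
Master Theorem template: H(n) = a·H(n/b) + f(n).
Here: a=4, b=4, f(n)=5n^3
Compute log_b(a) = log_4(4) = 1.
f(n) = 5n^3 = Ω(n^(1+ε)) with ε = 2, and the regularity condition holds (a·f(n/b) = (a/b^3)·f(n) with a/b^3 = 4^-2 < 1). Case 3: H(n) = Θ(f(n)) = Θ(n^3).

Case 3: H(n) = Θ(n^3)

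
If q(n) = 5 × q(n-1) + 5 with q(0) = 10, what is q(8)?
Computing step by step:
q(0) = 10
q(1) = 5 × 10 + 5 = 55
q(2) = 5 × 55 + 5 = 280
q(3) = 5 × 280 + 5 = 1405
q(4) = 5 × 1405 + 5 = 7030
q(5) = 5 × 7030 + 5 = 35155
q(6) = 5 × 35155 + 5 = 175780
q(7) = 5 × 175780 + 5 = 878905
q(8) = 5 × 878905 + 5 = 4394530

4394530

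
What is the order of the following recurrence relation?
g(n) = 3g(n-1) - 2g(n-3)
The order is the largest lag k for which g(n-k) appears. Here the deepest term is g(n-3), so the order is 3.

Order 3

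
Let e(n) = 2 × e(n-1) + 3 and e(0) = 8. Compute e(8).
Computing step by step:
e(0) = 8
e(1) = 2 × 8 + 3 = 19
e(2) = 2 × 19 + 3 = 41
e(3) = 2 × 41 + 3 = 85
e(4) = 2 × 85 + 3 = 173
e(5) = 2 × 173 + 3 = 349
e(6) = 2 × 349 + 3 = 701
e(7) = 2 × 701 + 3 = 1405
e(8) = 2 × 1405 + 3 = 2813

2813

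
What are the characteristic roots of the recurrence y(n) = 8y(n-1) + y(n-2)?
Substitute y(n) = rⁿ and divide through by rⁿ⁻²: r² - 8r - 1 = 0
Discriminant: 8² + 4·1 = 68, not a perfect square, so by the quadratic formula r = (8 ± √68)/2.
General solution: y(n) = A·r₁ⁿ + B·r₂ⁿ where r₁,r₂ = (8 ± √68)/2

Characteristic: r² - 8r - 1 = 0, Roots: r = (8 ± √68)/2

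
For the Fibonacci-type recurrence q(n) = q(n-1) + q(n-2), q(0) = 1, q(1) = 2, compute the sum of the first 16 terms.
Computing the sequence terms: 1, 2, 3, 5, 8, 13, 21, 34, 55, 89, 144, 233, 377, 610, 987, 1597
Adding these values together:

4179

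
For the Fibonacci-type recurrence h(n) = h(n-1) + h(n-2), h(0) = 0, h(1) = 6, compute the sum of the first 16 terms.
Computing the sequence terms: 0, 6, 6, 12, 18, 30, 48, 78, 126, 204, 330, 534, 864, 1398, 2262, 3660
Adding these values together:

9576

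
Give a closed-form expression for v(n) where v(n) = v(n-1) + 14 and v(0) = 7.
Recurrence: v(n) = v(n-1) + 14, initial: v(0) = 7.
Each step adds 14, so v(n) = v(0) + 14n = 14n + 7.

v(n) = 14n + 7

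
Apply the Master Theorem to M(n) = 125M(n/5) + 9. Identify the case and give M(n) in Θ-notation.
Master Theorem template: M(n) = a·M(n/b) + f(n).
Here: a=125, b=5, f(n)=9
Compute log_b(a) = log_5(125) = 3.
f(n) = 9 = O(n^(3-ε)) with ε = 3. Case 1: M(n) = Θ(n^log_b(a)) = Θ(n^3).

Case 1: M(n) = Θ(n^3)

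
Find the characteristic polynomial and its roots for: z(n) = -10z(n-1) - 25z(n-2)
Substitute z(n) = rⁿ and divide through by rⁿ⁻²: r² + 10r + 25 = 0
Factor: (r + 5)² = 0, so r = -5 (double root).
General solution: z(n) = (A + Bn)·(-5)ⁿ

Characteristic: r² + 10r + 25 = 0, Roots: r = -5 (double root)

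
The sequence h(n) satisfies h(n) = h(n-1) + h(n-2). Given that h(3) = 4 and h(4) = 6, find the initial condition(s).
Work backwards using h(k) = h(k+2) - h(k+1):
h(2) = h(4) - h(3) = 6 - 4 = 2
h(1) = h(3) - h(2) = 4 - 2 = 2
h(0) = h(2) - h(1) = 2 - 2 = 0

h(0) = 0, h(1) = 2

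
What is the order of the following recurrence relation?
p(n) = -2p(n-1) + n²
The order is the largest lag k for which p(n-k) appears. Here the deepest term is p(n-1) (the n² term is non-homogeneous and does not affect the order), so the order is 1.

Order 1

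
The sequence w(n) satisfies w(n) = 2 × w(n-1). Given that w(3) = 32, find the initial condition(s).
In general w(n) = 2ⁿ · w(0). At n = 3: w(0) = w(3) / 2^3 = 32 / 8 = 4.

w(0) = 4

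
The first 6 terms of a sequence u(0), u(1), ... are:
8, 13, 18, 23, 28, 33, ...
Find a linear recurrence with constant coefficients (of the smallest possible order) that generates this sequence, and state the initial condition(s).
Look for the lowest-order linear relation among consecutive terms.
Observation: consecutive differences are constant (= 5).
Check at n=2: 1·13 + 5 = 18. ✓

u(n) = u(n-1) + 5, u(0) = 8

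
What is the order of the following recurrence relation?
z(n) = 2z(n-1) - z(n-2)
The order is the largest lag k for which z(n-k) appears. Here the deepest term is z(n-2), so the order is 2.

Order 2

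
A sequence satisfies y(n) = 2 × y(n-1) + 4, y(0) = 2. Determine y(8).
Computing step by step:
y(0) = 2
y(1) = 2 × 2 + 4 = 8
y(2) = 2 × 8 + 4 = 20
y(3) = 2 × 20 + 4 = 44
y(4) = 2 × 44 + 4 = 92
y(5) = 2 × 92 + 4 = 188
y(6) = 2 × 188 + 4 = 380
y(7) = 2 × 380 + 4 = 764
y(8) = 2 × 764 + 4 = 1532

1532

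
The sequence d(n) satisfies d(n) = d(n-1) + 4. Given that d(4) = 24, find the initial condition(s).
d(4) = d(0) + 4·4, so d(0) = 24 - 16 = 8.

d(0) = 8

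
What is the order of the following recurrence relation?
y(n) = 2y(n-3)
The order is the largest lag k for which y(n-k) appears. Here the deepest term is y(n-3), so the order is 3.

Order 3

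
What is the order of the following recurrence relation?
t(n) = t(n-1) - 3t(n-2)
The order is the largest lag k for which t(n-k) appears. Here the deepest term is t(n-2), so the order is 2.

Order 2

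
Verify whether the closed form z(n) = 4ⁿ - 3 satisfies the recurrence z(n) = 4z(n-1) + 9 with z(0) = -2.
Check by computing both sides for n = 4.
From the recurrence with z(0) = -2:
  z(0) = -2, z(1) = 1, z(2) = 13, z(3) = 61, z(4) = 253
  so the recurrence gives z(4) = 253.
From the proposed closed form z(n) = 4ⁿ - 3:
  z(4) = 253.
Both sides give 253 at n = 4, and the initial condition(s) match, so the closed form is consistent.

Yes, the closed form is correct.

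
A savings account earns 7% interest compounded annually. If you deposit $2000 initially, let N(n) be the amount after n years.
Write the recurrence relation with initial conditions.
Each year the balance grows by 7%, i.e. is multiplied by 1 + 7/100 = 1.07, so N(n) = 1.07 × N(n-1). The initial deposit gives N(0) = 2000.
Unrolling gives the closed form N(n) = 2000 × (1.07)ⁿ.

N(n) = 1.07 × N(n-1), N(0) = 2000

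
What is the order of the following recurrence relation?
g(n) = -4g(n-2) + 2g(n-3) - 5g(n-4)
The order is the largest lag k for which g(n-k) appears. Here the deepest term is g(n-4), so the order is 4.

Order 4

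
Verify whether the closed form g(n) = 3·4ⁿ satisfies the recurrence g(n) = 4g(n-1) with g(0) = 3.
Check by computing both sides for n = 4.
From the recurrence with g(0) = 3:
  g(0) = 3, g(1) = 12, g(2) = 48, g(3) = 192, g(4) = 768
  so the recurrence gives g(4) = 768.
From the proposed closed form g(n) = 3·4ⁿ:
  g(4) = 768.
Both sides give 768 at n = 4, and the initial condition(s) match, so the closed form is consistent.

Yes, the closed form is correct.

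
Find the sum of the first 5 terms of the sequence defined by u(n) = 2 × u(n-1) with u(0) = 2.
Computing the sequence terms: 2, 4, 8, 16, 32
Adding these values together:

62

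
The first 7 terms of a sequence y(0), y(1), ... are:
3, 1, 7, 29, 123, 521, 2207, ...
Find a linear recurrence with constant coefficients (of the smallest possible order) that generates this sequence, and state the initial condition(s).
Look for the lowest-order linear relation among consecutive terms.
Observation: y(n) - 4·y(n-1) - (1)·y(n-2) = 0 holds for the shown terms, and no order-1 relation y(n) = α·y(n-1) + β fits.
Check at n=3: 4·7 + (1)·1 = 29. ✓

y(n) = 4y(n-1) + y(n-2), y(0) = 3, y(1) = 1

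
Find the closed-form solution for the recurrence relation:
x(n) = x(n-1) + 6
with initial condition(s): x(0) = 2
Recurrence: x(n) = x(n-1) + 6, initial: x(0) = 2.
Each step adds 6, so x(n) = x(0) + 6n = 6n + 2.

x(n) = 6n + 2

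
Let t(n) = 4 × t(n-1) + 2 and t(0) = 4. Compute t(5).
Computing step by step:
t(0) = 4
t(1) = 4 × 4 + 2 = 18
t(2) = 4 × 18 + 2 = 74
t(3) = 4 × 74 + 2 = 298
t(4) = 4 × 298 + 2 = 1194
t(5) = 4 × 1194 + 2 = 4778

4778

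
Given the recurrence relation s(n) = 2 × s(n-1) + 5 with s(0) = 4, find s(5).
Computing step by step:
s(0) = 4
s(1) = 2 × 4 + 5 = 13
s(2) = 2 × 13 + 5 = 31
s(3) = 2 × 31 + 5 = 67
s(4) = 2 × 67 + 5 = 139
s(5) = 2 × 139 + 5 = 283

283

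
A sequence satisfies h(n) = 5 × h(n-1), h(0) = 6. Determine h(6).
Computing step by step:
h(0) = 6
h(1) = 5 × 6 = 30
h(2) = 5 × 30 = 150
h(3) = 5 × 150 = 750
h(4) = 5 × 750 = 3750
h(5) = 5 × 3750 = 18750
h(6) = 5 × 18750 = 93750

93750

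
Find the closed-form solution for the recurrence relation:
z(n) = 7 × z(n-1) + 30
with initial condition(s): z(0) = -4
Recurrence: z(n) = 7 × z(n-1) + 30, initial: z(0) = -4.
Try z(n) = A·7ⁿ + C. Substituting: A·7ⁿ + C = 7(A·7ⁿ⁻¹ + C) + 30 = A·7ⁿ + 7C + 30, so C = 7C + 30, giving C = -5. Then z(0) = A - 5 = -4 gives A = 1.

z(n) = 7ⁿ - 5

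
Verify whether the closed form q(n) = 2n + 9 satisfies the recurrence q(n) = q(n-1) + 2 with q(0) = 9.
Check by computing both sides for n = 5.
From the recurrence with q(0) = 9:
  q(0) = 9, q(1) = 11, q(2) = 13, q(3) = 15, q(4) = 17, q(5) = 19
  so the recurrence gives q(5) = 19.
From the proposed closed form q(n) = 2n + 9:
  q(5) = 19.
Both sides give 19 at n = 5, and the initial condition(s) match, so the closed form is consistent.

Yes, the closed form is correct.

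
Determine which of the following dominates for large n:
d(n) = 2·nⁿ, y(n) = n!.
Comparing growth rates:
Growth-rate hierarchy: log n ≺ any polynomial ≺ any exponential cⁿ (c>1) ≺ n! ≺ nⁿ.
super-exponential nⁿ dominates factorial asymptotically.

d(n) grows faster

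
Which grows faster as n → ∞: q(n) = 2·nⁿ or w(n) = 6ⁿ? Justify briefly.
Comparing growth rates:
Growth-rate hierarchy: log n ≺ any polynomial ≺ any exponential cⁿ (c>1) ≺ n! ≺ nⁿ.
super-exponential nⁿ dominates exponential base 6 asymptotically.

q(n) grows faster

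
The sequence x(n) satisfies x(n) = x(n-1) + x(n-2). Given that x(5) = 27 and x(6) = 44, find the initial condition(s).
Work backwards using x(k) = x(k+2) - x(k+1):
x(4) = x(6) - x(5) = 44 - 27 = 17
x(3) = x(5) - x(4) = 27 - 17 = 10
x(2) = x(4) - x(3) = 17 - 10 = 7
x(1) = x(3) - x(2) = 10 - 7 = 3
x(0) = x(2) - x(1) = 7 - 3 = 4

x(0) = 4, x(1) = 3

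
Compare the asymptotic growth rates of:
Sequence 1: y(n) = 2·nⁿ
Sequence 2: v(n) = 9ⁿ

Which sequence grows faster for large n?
Comparing growth rates:
Growth-rate hierarchy: log n ≺ any polynomial ≺ any exponential cⁿ (c>1) ≺ n! ≺ nⁿ.
super-exponential nⁿ dominates exponential base 9 asymptotically.

y(n) grows faster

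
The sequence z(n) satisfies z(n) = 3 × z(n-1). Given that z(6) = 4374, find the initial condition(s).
In general z(n) = 3ⁿ · z(0). At n = 6: z(0) = z(6) / 3^6 = 4374 / 729 = 6.

z(0) = 6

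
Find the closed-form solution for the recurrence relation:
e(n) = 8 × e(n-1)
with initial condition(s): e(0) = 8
Recurrence: e(n) = 8 × e(n-1), initial: e(0) = 8.
Each term is 8 times the previous, so this is geometric with ratio 8. After n steps: e(n) = e(0)·8ⁿ = 8·8ⁿ.

e(n) = 8·8ⁿ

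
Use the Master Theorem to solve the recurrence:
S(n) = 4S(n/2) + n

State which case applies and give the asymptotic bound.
Master Theorem template: S(n) = a·S(n/b) + f(n).
Here: a=4, b=2, f(n)=n
Compute log_b(a) = log_2(4) = 2.
f(n) = n = O(n^(2-ε)) with ε = 1. Case 1: S(n) = Θ(n^log_b(a)) = Θ(n^2).

Case 1: S(n) = Θ(n^2)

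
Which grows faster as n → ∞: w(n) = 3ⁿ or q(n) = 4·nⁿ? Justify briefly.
Comparing growth rates:
Growth-rate hierarchy: log n ≺ any polynomial ≺ any exponential cⁿ (c>1) ≺ n! ≺ nⁿ.
super-exponential nⁿ dominates exponential base 3 asymptotically.

q(n) grows faster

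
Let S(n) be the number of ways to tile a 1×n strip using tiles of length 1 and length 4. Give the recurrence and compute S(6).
Condition on the last tile: it has length 1 (leaving a 1×(n-1) strip) or length 4 (leaving a 1×(n-4) strip), so S(n) = S(n-1) + S(n-4) (order-4 linear recurrence).
For 0 ≤ i < 4 only unit tiles fit, so S(i) = 1.
Iterating the recurrence: S(4) = 2, S(5) = 3, S(6) = 4.

S(n) = S(n-1) + S(n-4), with S(i) = 1 for 0 ≤ i < 4; S(6) = 4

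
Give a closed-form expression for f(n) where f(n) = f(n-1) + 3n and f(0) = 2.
Recurrence: f(n) = f(n-1) + 3n, initial: f(0) = 2.
Telescoping: f(n) = f(0) + 3·Σᵢ₌₁ⁿ i = 2 + 3·n(n+1)/2.

f(n) = 3·n(n+1)/2 + 2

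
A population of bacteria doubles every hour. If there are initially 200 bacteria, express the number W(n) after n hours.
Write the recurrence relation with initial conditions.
Each hour multiplies the count by 2, so the count after n hours depends only on the count after n-1 hours: W(n) = 2 × W(n-1). The starting count gives W(0) = 200.
Unrolling n times gives the closed form W(n) = 200 × 2ⁿ.

W(n) = 2 × W(n-1), W(0) = 200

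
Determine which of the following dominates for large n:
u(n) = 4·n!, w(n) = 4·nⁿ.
Comparing growth rates:
Growth-rate hierarchy: log n ≺ any polynomial ≺ any exponential cⁿ (c>1) ≺ n! ≺ nⁿ.
super-exponential nⁿ dominates factorial asymptotically.

w(n) grows faster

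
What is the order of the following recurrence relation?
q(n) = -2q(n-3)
The order is the largest lag k for which q(n-k) appears. Here the deepest term is q(n-3), so the order is 3.

Order 3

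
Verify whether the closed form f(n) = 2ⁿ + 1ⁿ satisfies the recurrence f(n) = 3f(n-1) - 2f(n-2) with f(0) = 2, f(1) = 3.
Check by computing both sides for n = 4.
From the recurrence with f(0) = 2, f(1) = 3:
  f(0) = 2, f(1) = 3, f(2) = 5, f(3) = 9, f(4) = 17
  so the recurrence gives f(4) = 17.
From the proposed closed form f(n) = 2ⁿ + 1ⁿ:
  f(4) = 17.
Both sides give 17 at n = 4, and the initial condition(s) match, so the closed form is consistent.

Yes, the closed form is correct.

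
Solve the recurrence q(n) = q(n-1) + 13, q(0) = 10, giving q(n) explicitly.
Recurrence: q(n) = q(n-1) + 13, initial: q(0) = 10.
Each step adds 13, so q(n) = q(0) + 13n = 13n + 10.

q(n) = 13n + 10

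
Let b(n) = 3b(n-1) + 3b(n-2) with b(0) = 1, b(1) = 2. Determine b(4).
Computing the sequence terms:
1, 2, 9, 33, 126

126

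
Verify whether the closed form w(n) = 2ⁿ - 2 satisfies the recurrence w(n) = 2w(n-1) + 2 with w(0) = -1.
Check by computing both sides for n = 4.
From the recurrence with w(0) = -1:
  w(0) = -1, w(1) = 0, w(2) = 2, w(3) = 6, w(4) = 14
  so the recurrence gives w(4) = 14.
From the proposed closed form w(n) = 2ⁿ - 2:
  w(4) = 14.
Both sides give 14 at n = 4, and the initial condition(s) match, so the closed form is consistent.

Yes, the closed form is correct.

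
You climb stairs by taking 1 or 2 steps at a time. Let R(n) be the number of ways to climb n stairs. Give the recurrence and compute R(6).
Condition on the size of the last step (1 to 2): before it there were n-1, …, n-2 stairs climbed, and these cases are disjoint, so R(n) = R(n-1) + R(n-2) (Fibonacci-type sequence).
Initial conditions by direct count (compositions of i into parts ≤ 2): R(1) = 1; R(2) = 2.
Iterating the recurrence: R(3) = 3, R(4) = 5, R(5) = 8, R(6) = 13.

R(n) = R(n-1) + R(n-2), R(1) = 1, R(2) = 2; R(6) = 13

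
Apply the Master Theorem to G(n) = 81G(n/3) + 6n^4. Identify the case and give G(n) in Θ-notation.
Master Theorem template: G(n) = a·G(n/b) + f(n).
Here: a=81, b=3, f(n)=6n^4
Compute log_b(a) = log_3(81) = 4.
f(n) = 6n^4 = Θ(n^4). Case 2: G(n) = Θ(n^4 log n).

Case 2: G(n) = Θ(n^4 log n)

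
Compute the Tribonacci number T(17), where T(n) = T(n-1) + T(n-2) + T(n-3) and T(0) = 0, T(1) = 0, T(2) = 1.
Computing the sequence terms:
0, 0, 1, 1, 2, 4, 7, 13, 24, 44, 81, 149, 274, 504, 927, 1705, 3136, 5768

5768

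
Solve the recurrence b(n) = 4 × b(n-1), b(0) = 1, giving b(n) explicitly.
Recurrence: b(n) = 4 × b(n-1), initial: b(0) = 1.
Each term is 4 times the previous, so this is geometric with ratio 4. After n steps: b(n) = b(0)·4ⁿ = 4ⁿ.

b(n) = 4ⁿ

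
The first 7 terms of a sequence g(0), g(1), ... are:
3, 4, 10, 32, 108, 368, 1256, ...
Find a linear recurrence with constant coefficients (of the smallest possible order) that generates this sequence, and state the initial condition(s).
Look for the lowest-order linear relation among consecutive terms.
Observation: g(n) - 4·g(n-1) - (-2)·g(n-2) = 0 holds for the shown terms, and no order-1 relation g(n) = α·g(n-1) + β fits.
Check at n=3: 4·10 + (-2)·4 = 32. ✓

g(n) = 4g(n-1) - 2g(n-2), g(0) = 3, g(1) = 4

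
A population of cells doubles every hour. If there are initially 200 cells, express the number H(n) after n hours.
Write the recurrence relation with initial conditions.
Each hour multiplies the count by 2, so the count after n hours depends only on the count after n-1 hours: H(n) = 2 × H(n-1). The starting count gives H(0) = 200.
Unrolling n times gives the closed form H(n) = 200 × 2ⁿ.

H(n) = 2 × H(n-1), H(0) = 200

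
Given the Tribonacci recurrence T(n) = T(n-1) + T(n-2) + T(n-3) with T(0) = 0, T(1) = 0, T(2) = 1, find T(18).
Computing the sequence terms:
0, 0, 1, 1, 2, 4, 7, 13, 24, 44, 81, 149, 274, 504, 927, 1705, 3136, 5768, 10609

10609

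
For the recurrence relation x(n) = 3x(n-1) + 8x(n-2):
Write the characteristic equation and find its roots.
Substitute x(n) = rⁿ and divide through by rⁿ⁻²: r² - 3r - 8 = 0
Discriminant: 3² + 4·8 = 41, not a perfect square, so by the quadratic formula r = (3 ± √41)/2.
General solution: x(n) = A·r₁ⁿ + B·r₂ⁿ where r₁,r₂ = (3 ± √41)/2

Characteristic: r² - 3r - 8 = 0, Roots: r = (3 ± √41)/2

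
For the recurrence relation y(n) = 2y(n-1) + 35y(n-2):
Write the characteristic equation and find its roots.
Substitute y(n) = rⁿ and divide through by rⁿ⁻²: r² - 2r - 35 = 0
Factor: (r + 5)(r - 7) = 0, so r = -5, 7.
General solution: y(n) = A·(-5)ⁿ + B·7ⁿ

Characteristic: r² - 2r - 35 = 0, Roots: r = -5, 7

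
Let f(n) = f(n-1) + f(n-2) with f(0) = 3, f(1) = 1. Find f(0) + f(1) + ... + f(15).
Computing the sequence terms: 3, 1, 4, 5, 9, 14, 23, 37, 60, 97, 157, 254, 411, 665, 1076, 1741
Adding these values together:

4557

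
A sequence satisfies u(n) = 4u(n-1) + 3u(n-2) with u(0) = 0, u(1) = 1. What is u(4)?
Computing the sequence terms:
0, 1, 4, 19, 88

88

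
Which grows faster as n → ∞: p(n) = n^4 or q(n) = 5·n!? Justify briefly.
Comparing growth rates:
Growth-rate hierarchy: log n ≺ any polynomial ≺ any exponential cⁿ (c>1) ≺ n! ≺ nⁿ.
factorial dominates polynomial degree 4 asymptotically.

q(n) grows faster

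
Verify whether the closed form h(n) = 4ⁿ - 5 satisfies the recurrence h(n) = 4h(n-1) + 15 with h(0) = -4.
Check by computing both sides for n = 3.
From the recurrence with h(0) = -4:
  h(0) = -4, h(1) = -1, h(2) = 11, h(3) = 59
  so the recurrence gives h(3) = 59.
From the proposed closed form h(n) = 4ⁿ - 5:
  h(3) = 59.
Both sides give 59 at n = 3, and the initial condition(s) match, so the closed form is consistent.

Yes, the closed form is correct.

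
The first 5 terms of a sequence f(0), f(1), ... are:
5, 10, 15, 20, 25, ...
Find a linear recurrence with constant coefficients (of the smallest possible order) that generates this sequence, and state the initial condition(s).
Look for the lowest-order linear relation among consecutive terms.
Observation: consecutive differences are constant (= 5).
Check at n=2: 1·10 + 5 = 15. ✓

f(n) = f(n-1) + 5, f(0) = 5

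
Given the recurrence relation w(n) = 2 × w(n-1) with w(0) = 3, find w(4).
Computing step by step:
w(0) = 3
w(1) = 2 × 3 = 6
w(2) = 2 × 6 = 12
w(3) = 2 × 12 = 24
w(4) = 2 × 24 = 48

48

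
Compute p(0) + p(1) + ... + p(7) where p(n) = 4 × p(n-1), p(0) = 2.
Computing the sequence terms: 2, 8, 32, 128, 512, 2048, 8192, 32768
Adding these values together:

43690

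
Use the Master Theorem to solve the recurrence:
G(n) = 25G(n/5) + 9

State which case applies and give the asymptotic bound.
Master Theorem template: G(n) = a·G(n/b) + f(n).
Here: a=25, b=5, f(n)=9
Compute log_b(a) = log_5(25) = 2.
f(n) = 9 = O(n^(2-ε)) with ε = 2. Case 1: G(n) = Θ(n^log_b(a)) = Θ(n^2).

Case 1: G(n) = Θ(n^2)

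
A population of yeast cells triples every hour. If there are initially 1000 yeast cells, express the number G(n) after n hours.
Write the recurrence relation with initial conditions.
Each hour multiplies the count by 3, so the count after n hours depends only on the count after n-1 hours: G(n) = 3 × G(n-1). The starting count gives G(0) = 1000.
Unrolling n times gives the closed form G(n) = 1000 × 3ⁿ.

G(n) = 3 × G(n-1), G(0) = 1000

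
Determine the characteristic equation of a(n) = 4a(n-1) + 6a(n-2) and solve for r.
Substitute a(n) = rⁿ and divide through by rⁿ⁻²: r² - 4r - 6 = 0
Discriminant: 4² + 4·6 = 40, not a perfect square, so by the quadratic formula r = (4 ± √40)/2.
General solution: a(n) = A·r₁ⁿ + B·r₂ⁿ where r₁,r₂ = (4 ± √40)/2

Characteristic: r² - 4r - 6 = 0, Roots: r = (4 ± √40)/2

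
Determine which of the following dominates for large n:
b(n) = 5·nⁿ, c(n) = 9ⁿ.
Comparing growth rates:
Growth-rate hierarchy: log n ≺ any polynomial ≺ any exponential cⁿ (c>1) ≺ n! ≺ nⁿ.
super-exponential nⁿ dominates exponential base 9 asymptotically.

b(n) grows faster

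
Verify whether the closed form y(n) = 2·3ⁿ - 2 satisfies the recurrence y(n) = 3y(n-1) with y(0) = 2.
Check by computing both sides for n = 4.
From the recurrence with y(0) = 2:
  y(0) = 2, y(1) = 6, y(2) = 18, y(3) = 54, y(4) = 162
  so the recurrence gives y(4) = 162.
From the proposed closed form y(n) = 2·3ⁿ - 2:
  y(4) = 160.
The recurrence gives 162 but the closed form gives 160, so the closed form does not satisfy the recurrence.

No, the closed form is incorrect.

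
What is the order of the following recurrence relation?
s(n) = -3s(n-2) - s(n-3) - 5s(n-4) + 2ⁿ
The order is the largest lag k for which s(n-k) appears. Here the deepest term is s(n-4) (the 2ⁿ term is non-homogeneous and does not affect the order), so the order is 4.

Order 4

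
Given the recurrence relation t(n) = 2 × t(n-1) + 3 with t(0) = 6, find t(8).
Computing step by step:
t(0) = 6
t(1) = 2 × 6 + 3 = 15
t(2) = 2 × 15 + 3 = 33
t(3) = 2 × 33 + 3 = 69
t(4) = 2 × 69 + 3 = 141
t(5) = 2 × 141 + 3 = 285
t(6) = 2 × 285 + 3 = 573
t(7) = 2 × 573 + 3 = 1149
t(8) = 2 × 1149 + 3 = 2301

2301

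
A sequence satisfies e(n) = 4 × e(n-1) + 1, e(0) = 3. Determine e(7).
Computing step by step:
e(0) = 3
e(1) = 4 × 3 + 1 = 13
e(2) = 4 × 13 + 1 = 53
e(3) = 4 × 53 + 1 = 213
e(4) = 4 × 213 + 1 = 853
e(5) = 4 × 853 + 1 = 3413
e(6) = 4 × 3413 + 1 = 13653
e(7) = 4 × 13653 + 1 = 54613

54613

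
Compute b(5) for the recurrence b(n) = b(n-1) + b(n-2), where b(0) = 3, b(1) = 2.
Computing the sequence terms:
3, 2, 5, 7, 12, 19

19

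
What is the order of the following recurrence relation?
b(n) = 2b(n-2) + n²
The order is the largest lag k for which b(n-k) appears. Here the deepest term is b(n-2) (the n² term is non-homogeneous and does not affect the order), so the order is 2.

Order 2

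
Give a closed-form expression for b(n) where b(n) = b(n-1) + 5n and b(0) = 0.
Recurrence: b(n) = b(n-1) + 5n, initial: b(0) = 0.
Telescoping: b(n) = b(0) + 5·Σᵢ₌₁ⁿ i = 0 + 5·n(n+1)/2.

b(n) = 5·n(n+1)/2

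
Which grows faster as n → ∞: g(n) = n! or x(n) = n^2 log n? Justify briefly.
Comparing growth rates:
Growth-rate hierarchy: log n ≺ any polynomial ≺ any exponential cⁿ (c>1) ≺ n! ≺ nⁿ.
factorial dominates polynomial degree 2 (with log factor) asymptotically.

g(n) grows faster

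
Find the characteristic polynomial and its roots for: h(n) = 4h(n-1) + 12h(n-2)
Substitute h(n) = rⁿ and divide through by rⁿ⁻²: r² - 4r - 12 = 0
Factor: (r - 6)(r + 2) = 0, so r = 6, -2.
General solution: h(n) = A·6ⁿ + B·(-2)ⁿ

Characteristic: r² - 4r - 12 = 0, Roots: r = 6, -2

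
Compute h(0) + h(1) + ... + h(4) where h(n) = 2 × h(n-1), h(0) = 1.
Computing the sequence terms: 1, 2, 4, 8, 16
Adding these values together:

31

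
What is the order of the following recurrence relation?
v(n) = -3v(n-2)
The order is the largest lag k for which v(n-k) appears. Here the deepest term is v(n-2), so the order is 2.

Order 2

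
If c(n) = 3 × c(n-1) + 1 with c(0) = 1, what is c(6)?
Computing step by step:
c(0) = 1
c(1) = 3 × 1 + 1 = 4
c(2) = 3 × 4 + 1 = 13
c(3) = 3 × 13 + 1 = 40
c(4) = 3 × 40 + 1 = 121
c(5) = 3 × 121 + 1 = 364
c(6) = 3 × 364 + 1 = 1093

1093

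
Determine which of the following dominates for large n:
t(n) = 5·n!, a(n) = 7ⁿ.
Comparing growth rates:
Growth-rate hierarchy: log n ≺ any polynomial ≺ any exponential cⁿ (c>1) ≺ n! ≺ nⁿ.
factorial dominates exponential base 7 asymptotically.

t(n) grows faster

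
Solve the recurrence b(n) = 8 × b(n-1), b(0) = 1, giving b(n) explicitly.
Recurrence: b(n) = 8 × b(n-1), initial: b(0) = 1.
Each term is 8 times the previous, so this is geometric with ratio 8. After n steps: b(n) = b(0)·8ⁿ = 8ⁿ.

b(n) = 8ⁿ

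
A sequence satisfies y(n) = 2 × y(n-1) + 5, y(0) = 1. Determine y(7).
Computing step by step:
y(0) = 1
y(1) = 2 × 1 + 5 = 7
y(2) = 2 × 7 + 5 = 19
y(3) = 2 × 19 + 5 = 43
y(4) = 2 × 43 + 5 = 91
y(5) = 2 × 91 + 5 = 187
y(6) = 2 × 187 + 5 = 379
y(7) = 2 × 379 + 5 = 763

763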